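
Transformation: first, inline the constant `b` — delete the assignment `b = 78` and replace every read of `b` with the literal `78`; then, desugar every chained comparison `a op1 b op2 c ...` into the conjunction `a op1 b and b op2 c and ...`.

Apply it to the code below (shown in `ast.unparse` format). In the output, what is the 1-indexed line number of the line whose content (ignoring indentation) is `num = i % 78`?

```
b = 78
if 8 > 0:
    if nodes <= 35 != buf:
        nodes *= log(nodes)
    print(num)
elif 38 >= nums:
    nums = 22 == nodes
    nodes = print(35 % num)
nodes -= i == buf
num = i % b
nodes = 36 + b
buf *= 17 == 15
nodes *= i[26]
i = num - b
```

Transformed code:
if 8 > 0:
    if nodes <= 35 and 35 != buf:
        nodes *= log(nodes)
    print(num)
elif 38 >= nums:
    nums = 22 == nodes
    nodes = print(35 % num)
nodes -= i == buf
num = i % 78
nodes = 36 + 78
buf *= 17 == 15
nodes *= i[26]
i = num - 78

9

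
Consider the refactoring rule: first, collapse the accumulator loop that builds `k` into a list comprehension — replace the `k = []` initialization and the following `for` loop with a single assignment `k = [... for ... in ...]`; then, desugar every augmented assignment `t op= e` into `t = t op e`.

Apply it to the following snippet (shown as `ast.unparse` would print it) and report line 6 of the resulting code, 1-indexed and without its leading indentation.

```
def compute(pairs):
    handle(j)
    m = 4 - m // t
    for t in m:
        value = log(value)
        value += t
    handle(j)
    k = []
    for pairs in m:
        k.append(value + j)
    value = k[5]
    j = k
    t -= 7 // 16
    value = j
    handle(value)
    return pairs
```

value = value + t

Transformed code:
def compute(pairs):
    handle(j)
    m = 4 - m // t
    for t in m:
        value = log(value)
        value = value + t
    handle(j)
    k = [value + j for pairs in m]
    value = k[5]
    j = k
    t = t - 7 // 16
    value = j
    handle(value)
    return pairs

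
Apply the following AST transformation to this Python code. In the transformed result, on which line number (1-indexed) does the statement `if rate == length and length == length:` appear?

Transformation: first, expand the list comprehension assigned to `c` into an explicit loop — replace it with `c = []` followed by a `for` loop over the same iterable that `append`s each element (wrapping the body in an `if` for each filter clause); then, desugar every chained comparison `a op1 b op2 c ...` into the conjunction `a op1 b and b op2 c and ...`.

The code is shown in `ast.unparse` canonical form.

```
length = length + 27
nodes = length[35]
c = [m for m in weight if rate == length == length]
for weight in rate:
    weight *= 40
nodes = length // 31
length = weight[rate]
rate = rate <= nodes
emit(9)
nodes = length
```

5

Transformed code:
length = length + 27
nodes = length[35]
c = []
for m in weight:
    if rate == length and length == length:
        c.append(m)
for weight in rate:
    weight *= 40
nodes = length // 31
length = weight[rate]
rate = rate <= nodes
emit(9)
nodes = length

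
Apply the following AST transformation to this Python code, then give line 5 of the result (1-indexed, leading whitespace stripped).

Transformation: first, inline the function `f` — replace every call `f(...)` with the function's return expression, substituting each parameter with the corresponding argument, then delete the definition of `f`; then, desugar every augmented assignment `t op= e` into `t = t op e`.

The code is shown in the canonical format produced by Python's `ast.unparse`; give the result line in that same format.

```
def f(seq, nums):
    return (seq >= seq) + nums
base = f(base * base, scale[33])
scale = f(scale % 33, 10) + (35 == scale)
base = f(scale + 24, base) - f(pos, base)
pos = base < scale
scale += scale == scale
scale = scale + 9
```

scale = scale + (scale == scale)

Transformed code:
base = (base * base >= base * base) + scale[33]
scale = (scale % 33 >= scale % 33) + 10 + (35 == scale)
base = (scale + 24 >= scale + 24) + base - ((pos >= pos) + base)
pos = base < scale
scale = scale + (scale == scale)
scale = scale + 9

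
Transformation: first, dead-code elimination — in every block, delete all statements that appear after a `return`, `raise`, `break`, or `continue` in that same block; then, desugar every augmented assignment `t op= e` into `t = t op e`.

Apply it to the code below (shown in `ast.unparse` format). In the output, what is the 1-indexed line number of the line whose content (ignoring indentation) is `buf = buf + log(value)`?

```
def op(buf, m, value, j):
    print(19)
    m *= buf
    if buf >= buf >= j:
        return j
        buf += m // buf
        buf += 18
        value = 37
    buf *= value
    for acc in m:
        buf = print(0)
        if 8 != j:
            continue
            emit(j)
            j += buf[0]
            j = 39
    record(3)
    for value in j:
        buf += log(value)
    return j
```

Transformed code:
def op(buf, m, value, j):
    print(19)
    m = m * buf
    if buf >= buf >= j:
        return j
    buf = buf * value
    for acc in m:
        buf = print(0)
        if 8 != j:
            continue
    record(3)
    for value in j:
        buf = buf + log(value)
    return j

13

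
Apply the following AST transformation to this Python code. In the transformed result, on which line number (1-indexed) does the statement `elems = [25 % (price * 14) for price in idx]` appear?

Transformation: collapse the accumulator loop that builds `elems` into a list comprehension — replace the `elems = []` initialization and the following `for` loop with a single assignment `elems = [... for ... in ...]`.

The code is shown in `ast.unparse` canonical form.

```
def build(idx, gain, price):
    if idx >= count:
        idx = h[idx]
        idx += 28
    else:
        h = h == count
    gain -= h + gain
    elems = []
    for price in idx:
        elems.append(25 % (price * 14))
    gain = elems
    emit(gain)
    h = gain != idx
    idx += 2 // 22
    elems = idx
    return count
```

8

Transformed code:
def build(idx, gain, price):
    if idx >= count:
        idx = h[idx]
        idx += 28
    else:
        h = h == count
    gain -= h + gain
    elems = [25 % (price * 14) for price in idx]
    gain = elems
    emit(gain)
    h = gain != idx
    idx += 2 // 22
    elems = idx
    return count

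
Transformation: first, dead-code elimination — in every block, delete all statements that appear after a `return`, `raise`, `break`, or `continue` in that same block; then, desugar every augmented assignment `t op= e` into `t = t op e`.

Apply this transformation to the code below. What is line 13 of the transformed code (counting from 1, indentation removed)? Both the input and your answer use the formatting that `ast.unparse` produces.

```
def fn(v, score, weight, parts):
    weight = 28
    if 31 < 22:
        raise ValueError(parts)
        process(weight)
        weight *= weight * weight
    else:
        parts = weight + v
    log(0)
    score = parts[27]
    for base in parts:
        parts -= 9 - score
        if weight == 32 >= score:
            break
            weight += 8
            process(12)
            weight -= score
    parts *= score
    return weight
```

Transformed code:
def fn(v, score, weight, parts):
    weight = 28
    if 31 < 22:
        raise ValueError(parts)
    else:
        parts = weight + v
    log(0)
    score = parts[27]
    for base in parts:
        parts = parts - (9 - score)
        if weight == 32 >= score:
            break
    parts = parts * score
    return weight

parts = parts * score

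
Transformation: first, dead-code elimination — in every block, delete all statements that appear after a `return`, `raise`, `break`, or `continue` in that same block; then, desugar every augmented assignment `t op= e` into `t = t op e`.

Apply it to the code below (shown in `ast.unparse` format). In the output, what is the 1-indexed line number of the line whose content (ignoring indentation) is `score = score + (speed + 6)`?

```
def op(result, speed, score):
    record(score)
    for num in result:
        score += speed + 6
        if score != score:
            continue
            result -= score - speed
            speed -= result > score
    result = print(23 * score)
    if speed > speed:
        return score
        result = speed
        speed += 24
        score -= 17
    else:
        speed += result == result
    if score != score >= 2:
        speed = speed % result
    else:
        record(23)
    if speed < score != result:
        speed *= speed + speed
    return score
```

Transformed code:
def op(result, speed, score):
    record(score)
    for num in result:
        score = score + (speed + 6)
        if score != score:
            continue
    result = print(23 * score)
    if speed > speed:
        return score
    else:
        speed = speed + (result == result)
    if score != score >= 2:
        speed = speed % result
    else:
        record(23)
    if speed < score != result:
        speed = speed * (speed + speed)
    return score

4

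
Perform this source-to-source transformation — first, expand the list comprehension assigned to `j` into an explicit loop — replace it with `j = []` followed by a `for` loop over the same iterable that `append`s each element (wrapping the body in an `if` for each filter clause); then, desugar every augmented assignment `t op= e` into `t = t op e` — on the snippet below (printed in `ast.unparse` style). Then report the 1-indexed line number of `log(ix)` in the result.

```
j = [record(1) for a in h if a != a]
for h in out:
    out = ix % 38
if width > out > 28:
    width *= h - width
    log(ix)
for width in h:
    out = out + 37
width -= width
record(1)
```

Transformed code:
j = []
for a in h:
    if a != a:
        j.append(record(1))
for h in out:
    out = ix % 38
if width > out > 28:
    width = width * (h - width)
    log(ix)
for width in h:
    out = out + 37
width = width - width
record(1)

9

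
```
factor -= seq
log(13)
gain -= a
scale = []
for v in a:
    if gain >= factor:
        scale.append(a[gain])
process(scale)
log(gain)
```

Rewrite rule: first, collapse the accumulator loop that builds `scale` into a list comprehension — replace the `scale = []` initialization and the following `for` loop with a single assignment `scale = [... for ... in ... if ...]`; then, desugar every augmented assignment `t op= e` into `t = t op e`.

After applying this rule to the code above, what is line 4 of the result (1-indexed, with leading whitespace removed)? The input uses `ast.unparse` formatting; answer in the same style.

scale = [a[gain] for v in a if gain >= factor]

Transformed code:
factor = factor - seq
log(13)
gain = gain - a
scale = [a[gain] for v in a if gain >= factor]
process(scale)
log(gain)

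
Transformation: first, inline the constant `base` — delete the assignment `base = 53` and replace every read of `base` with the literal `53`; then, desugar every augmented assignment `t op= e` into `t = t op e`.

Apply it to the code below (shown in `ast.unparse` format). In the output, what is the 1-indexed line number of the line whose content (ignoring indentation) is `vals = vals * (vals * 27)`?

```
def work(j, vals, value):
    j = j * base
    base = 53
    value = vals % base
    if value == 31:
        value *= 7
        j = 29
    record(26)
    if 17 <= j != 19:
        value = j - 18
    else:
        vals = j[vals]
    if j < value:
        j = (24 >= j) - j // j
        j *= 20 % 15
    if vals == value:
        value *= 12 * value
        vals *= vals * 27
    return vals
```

Transformed code:
def work(j, vals, value):
    j = j * 53
    value = vals % 53
    if value == 31:
        value = value * 7
        j = 29
    record(26)
    if 17 <= j != 19:
        value = j - 18
    else:
        vals = j[vals]
    if j < value:
        j = (24 >= j) - j // j
        j = j * (20 % 15)
    if vals == value:
        value = value * (12 * value)
        vals = vals * (vals * 27)
    return vals

17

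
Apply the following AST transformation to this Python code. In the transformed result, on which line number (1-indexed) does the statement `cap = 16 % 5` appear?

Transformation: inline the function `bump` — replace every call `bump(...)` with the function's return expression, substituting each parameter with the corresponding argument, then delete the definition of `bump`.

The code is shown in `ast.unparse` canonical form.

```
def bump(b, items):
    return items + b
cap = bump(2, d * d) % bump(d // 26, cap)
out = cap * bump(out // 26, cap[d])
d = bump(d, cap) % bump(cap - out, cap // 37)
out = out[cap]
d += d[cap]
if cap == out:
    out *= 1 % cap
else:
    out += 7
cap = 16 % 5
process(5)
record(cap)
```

10

Transformed code:
cap = (d * d + 2) % (cap + d // 26)
out = cap * (cap[d] + out // 26)
d = (cap + d) % (cap // 37 + (cap - out))
out = out[cap]
d += d[cap]
if cap == out:
    out *= 1 % cap
else:
    out += 7
cap = 16 % 5
process(5)
record(cap)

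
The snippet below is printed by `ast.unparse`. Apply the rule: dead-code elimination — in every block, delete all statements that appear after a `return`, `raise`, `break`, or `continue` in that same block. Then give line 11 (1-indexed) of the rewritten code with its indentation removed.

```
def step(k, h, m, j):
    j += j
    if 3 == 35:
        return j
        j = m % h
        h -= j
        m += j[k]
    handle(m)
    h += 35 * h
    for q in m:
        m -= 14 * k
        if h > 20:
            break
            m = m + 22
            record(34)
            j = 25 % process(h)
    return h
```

return h

Transformed code:
def step(k, h, m, j):
    j += j
    if 3 == 35:
        return j
    handle(m)
    h += 35 * h
    for q in m:
        m -= 14 * k
        if h > 20:
            break
    return h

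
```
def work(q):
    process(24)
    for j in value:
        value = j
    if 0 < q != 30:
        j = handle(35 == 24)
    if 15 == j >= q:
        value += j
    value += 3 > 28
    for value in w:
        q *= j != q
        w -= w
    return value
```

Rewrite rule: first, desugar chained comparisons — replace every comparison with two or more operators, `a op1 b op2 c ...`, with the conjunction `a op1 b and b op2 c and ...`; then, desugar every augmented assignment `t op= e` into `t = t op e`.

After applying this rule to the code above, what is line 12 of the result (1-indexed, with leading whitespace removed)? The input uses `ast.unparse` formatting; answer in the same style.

w = w - w

Transformed code:
def work(q):
    process(24)
    for j in value:
        value = j
    if 0 < q and q != 30:
        j = handle(35 == 24)
    if 15 == j and j >= q:
        value = value + j
    value = value + (3 > 28)
    for value in w:
        q = q * (j != q)
        w = w - w
    return value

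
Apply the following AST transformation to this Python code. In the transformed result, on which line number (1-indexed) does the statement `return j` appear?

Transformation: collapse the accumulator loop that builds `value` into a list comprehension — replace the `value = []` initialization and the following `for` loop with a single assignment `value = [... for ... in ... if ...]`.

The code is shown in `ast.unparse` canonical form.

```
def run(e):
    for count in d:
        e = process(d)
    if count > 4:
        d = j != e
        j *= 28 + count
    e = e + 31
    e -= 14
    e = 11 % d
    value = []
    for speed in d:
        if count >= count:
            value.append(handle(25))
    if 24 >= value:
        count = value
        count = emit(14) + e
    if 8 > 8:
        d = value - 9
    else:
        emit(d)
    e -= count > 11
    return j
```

Transformed code:
def run(e):
    for count in d:
        e = process(d)
    if count > 4:
        d = j != e
        j *= 28 + count
    e = e + 31
    e -= 14
    e = 11 % d
    value = [handle(25) for speed in d if count >= count]
    if 24 >= value:
        count = value
        count = emit(14) + e
    if 8 > 8:
        d = value - 9
    else:
        emit(d)
    e -= count > 11
    return j

19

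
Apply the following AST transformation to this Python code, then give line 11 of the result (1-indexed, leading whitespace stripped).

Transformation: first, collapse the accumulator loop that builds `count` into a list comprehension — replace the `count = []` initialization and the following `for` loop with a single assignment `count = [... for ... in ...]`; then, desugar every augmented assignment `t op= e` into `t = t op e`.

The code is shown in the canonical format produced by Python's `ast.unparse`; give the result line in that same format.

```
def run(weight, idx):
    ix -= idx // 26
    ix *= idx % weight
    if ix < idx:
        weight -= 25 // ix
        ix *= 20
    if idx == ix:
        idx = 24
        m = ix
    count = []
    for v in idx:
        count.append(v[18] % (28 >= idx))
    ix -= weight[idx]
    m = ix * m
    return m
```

ix = ix - weight[idx]

Transformed code:
def run(weight, idx):
    ix = ix - idx // 26
    ix = ix * (idx % weight)
    if ix < idx:
        weight = weight - 25 // ix
        ix = ix * 20
    if idx == ix:
        idx = 24
        m = ix
    count = [v[18] % (28 >= idx) for v in idx]
    ix = ix - weight[idx]
    m = ix * m
    return m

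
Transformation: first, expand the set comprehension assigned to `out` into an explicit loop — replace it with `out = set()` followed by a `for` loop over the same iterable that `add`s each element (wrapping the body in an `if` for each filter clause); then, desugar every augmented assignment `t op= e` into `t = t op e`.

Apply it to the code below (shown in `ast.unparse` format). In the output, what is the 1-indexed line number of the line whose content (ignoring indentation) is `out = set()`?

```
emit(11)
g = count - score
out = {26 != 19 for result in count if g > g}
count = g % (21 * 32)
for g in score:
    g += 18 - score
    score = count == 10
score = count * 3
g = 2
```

3

Transformed code:
emit(11)
g = count - score
out = set()
for result in count:
    if g > g:
        out.add(26 != 19)
count = g % (21 * 32)
for g in score:
    g = g + (18 - score)
    score = count == 10
score = count * 3
g = 2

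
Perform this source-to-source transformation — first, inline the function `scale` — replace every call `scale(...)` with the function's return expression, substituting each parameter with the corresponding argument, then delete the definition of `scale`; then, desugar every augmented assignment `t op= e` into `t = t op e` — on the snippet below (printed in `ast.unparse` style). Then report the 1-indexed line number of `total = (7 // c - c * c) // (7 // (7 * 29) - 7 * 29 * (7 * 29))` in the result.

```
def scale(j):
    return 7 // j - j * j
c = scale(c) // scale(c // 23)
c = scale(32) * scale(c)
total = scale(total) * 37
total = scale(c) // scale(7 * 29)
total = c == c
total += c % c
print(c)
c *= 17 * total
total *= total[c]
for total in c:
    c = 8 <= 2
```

Transformed code:
c = (7 // c - c * c) // (7 // (c // 23) - c // 23 * (c // 23))
c = (7 // 32 - 32 * 32) * (7 // c - c * c)
total = (7 // total - total * total) * 37
total = (7 // c - c * c) // (7 // (7 * 29) - 7 * 29 * (7 * 29))
total = c == c
total = total + c % c
print(c)
c = c * (17 * total)
total = total * total[c]
for total in c:
    c = 8 <= 2

4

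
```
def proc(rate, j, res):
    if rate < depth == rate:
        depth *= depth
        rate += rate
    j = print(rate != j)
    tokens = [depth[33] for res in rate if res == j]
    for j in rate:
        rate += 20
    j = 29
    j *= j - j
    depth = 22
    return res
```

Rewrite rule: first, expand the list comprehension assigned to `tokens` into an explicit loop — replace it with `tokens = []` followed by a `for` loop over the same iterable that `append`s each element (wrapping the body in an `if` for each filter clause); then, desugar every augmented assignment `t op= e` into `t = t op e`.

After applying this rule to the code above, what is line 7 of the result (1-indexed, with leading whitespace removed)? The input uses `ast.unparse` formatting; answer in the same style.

for res in rate:

Transformed code:
def proc(rate, j, res):
    if rate < depth == rate:
        depth = depth * depth
        rate = rate + rate
    j = print(rate != j)
    tokens = []
    for res in rate:
        if res == j:
            tokens.append(depth[33])
    for j in rate:
        rate = rate + 20
    j = 29
    j = j * (j - j)
    depth = 22
    return res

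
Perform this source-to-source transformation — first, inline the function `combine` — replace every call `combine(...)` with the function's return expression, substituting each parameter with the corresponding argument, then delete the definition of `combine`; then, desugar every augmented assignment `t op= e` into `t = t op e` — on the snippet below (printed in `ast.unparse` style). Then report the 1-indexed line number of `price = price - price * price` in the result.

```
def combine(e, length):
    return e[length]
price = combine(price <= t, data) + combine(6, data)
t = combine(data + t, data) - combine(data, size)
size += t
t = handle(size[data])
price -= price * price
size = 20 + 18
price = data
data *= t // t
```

Transformed code:
price = (price <= t)[data] + 6[data]
t = (data + t)[data] - data[size]
size = size + t
t = handle(size[data])
price = price - price * price
size = 20 + 18
price = data
data = data * (t // t)

5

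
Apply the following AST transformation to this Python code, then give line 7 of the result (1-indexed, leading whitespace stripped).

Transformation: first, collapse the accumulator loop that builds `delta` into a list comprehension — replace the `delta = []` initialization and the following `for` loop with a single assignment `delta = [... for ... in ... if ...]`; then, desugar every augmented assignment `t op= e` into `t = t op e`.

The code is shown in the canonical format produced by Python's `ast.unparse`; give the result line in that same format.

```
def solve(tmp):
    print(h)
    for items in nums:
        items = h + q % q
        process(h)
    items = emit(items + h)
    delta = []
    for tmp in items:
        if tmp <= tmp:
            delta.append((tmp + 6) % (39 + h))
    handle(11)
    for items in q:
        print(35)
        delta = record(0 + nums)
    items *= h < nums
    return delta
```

delta = [(tmp + 6) % (39 + h) for tmp in items if tmp <= tmp]

Transformed code:
def solve(tmp):
    print(h)
    for items in nums:
        items = h + q % q
        process(h)
    items = emit(items + h)
    delta = [(tmp + 6) % (39 + h) for tmp in items if tmp <= tmp]
    handle(11)
    for items in q:
        print(35)
        delta = record(0 + nums)
    items = items * (h < nums)
    return delta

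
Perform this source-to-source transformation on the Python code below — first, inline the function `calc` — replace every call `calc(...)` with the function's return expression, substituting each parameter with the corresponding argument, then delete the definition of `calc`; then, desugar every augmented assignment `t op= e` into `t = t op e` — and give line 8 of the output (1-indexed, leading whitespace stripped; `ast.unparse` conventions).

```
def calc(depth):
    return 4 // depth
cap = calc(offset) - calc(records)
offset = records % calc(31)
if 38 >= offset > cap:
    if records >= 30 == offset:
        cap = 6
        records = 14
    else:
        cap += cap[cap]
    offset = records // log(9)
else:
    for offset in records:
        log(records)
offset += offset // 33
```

Transformed code:
cap = 4 // offset - 4 // records
offset = records % (4 // 31)
if 38 >= offset > cap:
    if records >= 30 == offset:
        cap = 6
        records = 14
    else:
        cap = cap + cap[cap]
    offset = records // log(9)
else:
    for offset in records:
        log(records)
offset = offset + offset // 33

cap = cap + cap[cap]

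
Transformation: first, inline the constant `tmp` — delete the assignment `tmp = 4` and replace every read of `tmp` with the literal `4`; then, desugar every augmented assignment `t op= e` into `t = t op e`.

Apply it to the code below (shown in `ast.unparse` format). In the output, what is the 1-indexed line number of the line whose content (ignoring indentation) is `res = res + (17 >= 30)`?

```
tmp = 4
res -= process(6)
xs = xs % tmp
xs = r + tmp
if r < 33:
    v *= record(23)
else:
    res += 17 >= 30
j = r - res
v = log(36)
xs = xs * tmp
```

7

Transformed code:
res = res - process(6)
xs = xs % 4
xs = r + 4
if r < 33:
    v = v * record(23)
else:
    res = res + (17 >= 30)
j = r - res
v = log(36)
xs = xs * 4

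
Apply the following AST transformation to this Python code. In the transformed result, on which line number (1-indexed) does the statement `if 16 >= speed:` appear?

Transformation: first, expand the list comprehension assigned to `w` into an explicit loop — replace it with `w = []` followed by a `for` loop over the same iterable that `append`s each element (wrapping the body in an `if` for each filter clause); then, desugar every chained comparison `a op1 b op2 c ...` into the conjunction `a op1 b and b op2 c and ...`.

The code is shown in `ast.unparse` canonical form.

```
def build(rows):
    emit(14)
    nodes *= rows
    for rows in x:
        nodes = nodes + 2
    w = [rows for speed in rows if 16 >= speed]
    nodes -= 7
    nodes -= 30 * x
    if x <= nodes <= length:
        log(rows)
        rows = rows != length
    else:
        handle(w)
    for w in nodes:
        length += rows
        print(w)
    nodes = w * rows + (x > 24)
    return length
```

8

Transformed code:
def build(rows):
    emit(14)
    nodes *= rows
    for rows in x:
        nodes = nodes + 2
    w = []
    for speed in rows:
        if 16 >= speed:
            w.append(rows)
    nodes -= 7
    nodes -= 30 * x
    if x <= nodes and nodes <= length:
        log(rows)
        rows = rows != length
    else:
        handle(w)
    for w in nodes:
        length += rows
        print(w)
    nodes = w * rows + (x > 24)
    return length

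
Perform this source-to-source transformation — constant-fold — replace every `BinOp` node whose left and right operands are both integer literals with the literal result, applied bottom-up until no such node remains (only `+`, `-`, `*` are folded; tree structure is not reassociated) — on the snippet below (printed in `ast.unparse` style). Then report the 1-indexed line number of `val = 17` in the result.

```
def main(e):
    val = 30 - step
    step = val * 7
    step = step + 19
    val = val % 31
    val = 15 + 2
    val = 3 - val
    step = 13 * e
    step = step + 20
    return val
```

Transformed code:
def main(e):
    val = 30 - step
    step = val * 7
    step = step + 19
    val = val % 31
    val = 17
    val = 3 - val
    step = 13 * e
    step = step + 20
    return val

6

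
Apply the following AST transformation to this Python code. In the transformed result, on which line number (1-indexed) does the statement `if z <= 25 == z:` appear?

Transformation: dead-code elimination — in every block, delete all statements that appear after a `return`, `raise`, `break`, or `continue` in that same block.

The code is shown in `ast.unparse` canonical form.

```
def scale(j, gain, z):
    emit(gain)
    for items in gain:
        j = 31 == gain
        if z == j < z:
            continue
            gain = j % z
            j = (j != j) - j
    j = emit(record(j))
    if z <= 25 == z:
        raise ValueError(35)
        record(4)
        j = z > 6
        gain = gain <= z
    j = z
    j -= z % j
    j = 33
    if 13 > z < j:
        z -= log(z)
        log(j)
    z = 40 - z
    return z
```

8

Transformed code:
def scale(j, gain, z):
    emit(gain)
    for items in gain:
        j = 31 == gain
        if z == j < z:
            continue
    j = emit(record(j))
    if z <= 25 == z:
        raise ValueError(35)
    j = z
    j -= z % j
    j = 33
    if 13 > z < j:
        z -= log(z)
        log(j)
    z = 40 - z
    return z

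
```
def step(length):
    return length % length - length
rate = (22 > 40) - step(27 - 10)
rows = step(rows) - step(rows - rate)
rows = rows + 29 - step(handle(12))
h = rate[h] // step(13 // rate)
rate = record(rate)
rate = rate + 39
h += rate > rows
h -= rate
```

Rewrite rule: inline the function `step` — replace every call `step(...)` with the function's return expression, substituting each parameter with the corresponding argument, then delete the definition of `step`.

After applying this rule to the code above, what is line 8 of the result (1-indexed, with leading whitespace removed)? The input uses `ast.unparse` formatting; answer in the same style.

h -= rate

Transformed code:
rate = (22 > 40) - ((27 - 10) % (27 - 10) - (27 - 10))
rows = rows % rows - rows - ((rows - rate) % (rows - rate) - (rows - rate))
rows = rows + 29 - (handle(12) % handle(12) - handle(12))
h = rate[h] // (13 // rate % (13 // rate) - 13 // rate)
rate = record(rate)
rate = rate + 39
h += rate > rows
h -= rate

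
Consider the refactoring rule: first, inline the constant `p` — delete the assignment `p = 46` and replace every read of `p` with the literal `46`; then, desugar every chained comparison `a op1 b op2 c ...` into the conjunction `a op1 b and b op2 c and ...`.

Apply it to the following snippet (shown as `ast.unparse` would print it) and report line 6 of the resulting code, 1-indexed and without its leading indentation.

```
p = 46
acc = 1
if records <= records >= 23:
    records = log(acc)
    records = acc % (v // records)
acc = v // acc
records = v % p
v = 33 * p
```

records = v % 46

Transformed code:
acc = 1
if records <= records and records >= 23:
    records = log(acc)
    records = acc % (v // records)
acc = v // acc
records = v % 46
v = 33 * 46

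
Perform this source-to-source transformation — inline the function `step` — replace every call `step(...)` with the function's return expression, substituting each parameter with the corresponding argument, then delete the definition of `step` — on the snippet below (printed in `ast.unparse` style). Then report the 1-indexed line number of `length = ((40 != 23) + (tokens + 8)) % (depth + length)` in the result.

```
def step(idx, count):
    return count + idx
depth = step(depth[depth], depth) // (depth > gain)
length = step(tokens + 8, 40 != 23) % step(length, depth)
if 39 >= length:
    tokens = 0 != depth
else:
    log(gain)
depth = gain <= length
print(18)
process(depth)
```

Transformed code:
depth = (depth + depth[depth]) // (depth > gain)
length = ((40 != 23) + (tokens + 8)) % (depth + length)
if 39 >= length:
    tokens = 0 != depth
else:
    log(gain)
depth = gain <= length
print(18)
process(depth)

2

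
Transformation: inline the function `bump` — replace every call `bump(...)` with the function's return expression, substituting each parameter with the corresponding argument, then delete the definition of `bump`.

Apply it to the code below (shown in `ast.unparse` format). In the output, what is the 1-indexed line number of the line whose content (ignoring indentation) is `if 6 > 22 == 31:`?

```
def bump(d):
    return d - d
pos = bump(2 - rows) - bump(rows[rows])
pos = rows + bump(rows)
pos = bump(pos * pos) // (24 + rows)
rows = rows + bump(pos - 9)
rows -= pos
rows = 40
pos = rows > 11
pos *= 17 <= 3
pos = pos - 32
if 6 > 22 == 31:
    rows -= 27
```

10

Transformed code:
pos = 2 - rows - (2 - rows) - (rows[rows] - rows[rows])
pos = rows + (rows - rows)
pos = (pos * pos - pos * pos) // (24 + rows)
rows = rows + (pos - 9 - (pos - 9))
rows -= pos
rows = 40
pos = rows > 11
pos *= 17 <= 3
pos = pos - 32
if 6 > 22 == 31:
    rows -= 27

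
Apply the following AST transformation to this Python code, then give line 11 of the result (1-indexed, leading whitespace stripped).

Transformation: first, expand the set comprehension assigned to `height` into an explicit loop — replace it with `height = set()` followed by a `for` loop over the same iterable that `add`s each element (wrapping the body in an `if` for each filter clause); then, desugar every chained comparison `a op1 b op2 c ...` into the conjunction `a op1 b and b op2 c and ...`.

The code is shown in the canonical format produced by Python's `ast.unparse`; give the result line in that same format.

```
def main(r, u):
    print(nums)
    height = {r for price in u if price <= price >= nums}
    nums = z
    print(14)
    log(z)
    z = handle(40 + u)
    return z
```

return z

Transformed code:
def main(r, u):
    print(nums)
    height = set()
    for price in u:
        if price <= price and price >= nums:
            height.add(r)
    nums = z
    print(14)
    log(z)
    z = handle(40 + u)
    return z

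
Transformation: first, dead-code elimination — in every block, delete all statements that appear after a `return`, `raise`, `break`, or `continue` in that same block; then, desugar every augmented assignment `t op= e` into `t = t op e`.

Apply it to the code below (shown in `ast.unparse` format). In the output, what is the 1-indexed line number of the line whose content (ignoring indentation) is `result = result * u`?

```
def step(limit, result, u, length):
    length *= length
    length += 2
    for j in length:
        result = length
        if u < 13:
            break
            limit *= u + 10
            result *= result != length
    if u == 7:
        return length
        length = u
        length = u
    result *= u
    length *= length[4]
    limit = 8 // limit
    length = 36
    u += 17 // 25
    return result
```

10

Transformed code:
def step(limit, result, u, length):
    length = length * length
    length = length + 2
    for j in length:
        result = length
        if u < 13:
            break
    if u == 7:
        return length
    result = result * u
    length = length * length[4]
    limit = 8 // limit
    length = 36
    u = u + 17 // 25
    return result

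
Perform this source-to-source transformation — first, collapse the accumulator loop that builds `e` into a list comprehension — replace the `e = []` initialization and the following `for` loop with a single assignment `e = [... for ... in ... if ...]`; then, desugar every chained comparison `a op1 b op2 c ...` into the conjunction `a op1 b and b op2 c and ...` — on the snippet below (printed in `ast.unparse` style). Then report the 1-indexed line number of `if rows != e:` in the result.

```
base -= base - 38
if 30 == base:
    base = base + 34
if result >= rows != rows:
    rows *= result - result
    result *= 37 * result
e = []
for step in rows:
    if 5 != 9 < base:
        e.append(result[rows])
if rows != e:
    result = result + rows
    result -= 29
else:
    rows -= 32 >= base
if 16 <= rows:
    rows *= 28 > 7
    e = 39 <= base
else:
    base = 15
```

8

Transformed code:
base -= base - 38
if 30 == base:
    base = base + 34
if result >= rows and rows != rows:
    rows *= result - result
    result *= 37 * result
e = [result[rows] for step in rows if 5 != 9 and 9 < base]
if rows != e:
    result = result + rows
    result -= 29
else:
    rows -= 32 >= base
if 16 <= rows:
    rows *= 28 > 7
    e = 39 <= base
else:
    base = 15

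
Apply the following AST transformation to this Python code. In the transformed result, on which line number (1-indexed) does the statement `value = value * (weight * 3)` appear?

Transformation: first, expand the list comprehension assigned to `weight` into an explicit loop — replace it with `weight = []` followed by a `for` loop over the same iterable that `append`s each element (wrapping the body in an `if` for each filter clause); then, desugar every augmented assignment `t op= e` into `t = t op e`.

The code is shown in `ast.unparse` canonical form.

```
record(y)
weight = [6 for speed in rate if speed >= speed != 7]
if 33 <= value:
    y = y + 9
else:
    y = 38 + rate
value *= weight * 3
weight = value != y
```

10

Transformed code:
record(y)
weight = []
for speed in rate:
    if speed >= speed != 7:
        weight.append(6)
if 33 <= value:
    y = y + 9
else:
    y = 38 + rate
value = value * (weight * 3)
weight = value != y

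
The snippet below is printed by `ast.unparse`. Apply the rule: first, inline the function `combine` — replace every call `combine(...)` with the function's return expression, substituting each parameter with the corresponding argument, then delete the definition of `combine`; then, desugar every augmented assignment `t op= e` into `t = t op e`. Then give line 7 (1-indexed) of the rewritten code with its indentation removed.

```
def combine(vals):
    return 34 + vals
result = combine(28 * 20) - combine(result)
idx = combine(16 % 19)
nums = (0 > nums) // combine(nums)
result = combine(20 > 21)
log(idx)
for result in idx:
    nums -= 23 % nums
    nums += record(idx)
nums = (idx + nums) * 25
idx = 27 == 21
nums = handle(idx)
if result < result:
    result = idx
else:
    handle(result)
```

Transformed code:
result = 34 + 28 * 20 - (34 + result)
idx = 34 + 16 % 19
nums = (0 > nums) // (34 + nums)
result = 34 + (20 > 21)
log(idx)
for result in idx:
    nums = nums - 23 % nums
    nums = nums + record(idx)
nums = (idx + nums) * 25
idx = 27 == 21
nums = handle(idx)
if result < result:
    result = idx
else:
    handle(result)

nums = nums - 23 % nums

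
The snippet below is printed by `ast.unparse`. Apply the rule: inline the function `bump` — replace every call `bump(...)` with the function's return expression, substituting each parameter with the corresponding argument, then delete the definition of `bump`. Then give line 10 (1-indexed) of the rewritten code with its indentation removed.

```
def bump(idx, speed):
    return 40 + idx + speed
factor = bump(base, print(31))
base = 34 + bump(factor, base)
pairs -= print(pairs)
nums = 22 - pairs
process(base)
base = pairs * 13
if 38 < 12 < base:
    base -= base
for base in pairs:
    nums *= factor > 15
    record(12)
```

nums *= factor > 15

Transformed code:
factor = 40 + base + print(31)
base = 34 + (40 + factor + base)
pairs -= print(pairs)
nums = 22 - pairs
process(base)
base = pairs * 13
if 38 < 12 < base:
    base -= base
for base in pairs:
    nums *= factor > 15
    record(12)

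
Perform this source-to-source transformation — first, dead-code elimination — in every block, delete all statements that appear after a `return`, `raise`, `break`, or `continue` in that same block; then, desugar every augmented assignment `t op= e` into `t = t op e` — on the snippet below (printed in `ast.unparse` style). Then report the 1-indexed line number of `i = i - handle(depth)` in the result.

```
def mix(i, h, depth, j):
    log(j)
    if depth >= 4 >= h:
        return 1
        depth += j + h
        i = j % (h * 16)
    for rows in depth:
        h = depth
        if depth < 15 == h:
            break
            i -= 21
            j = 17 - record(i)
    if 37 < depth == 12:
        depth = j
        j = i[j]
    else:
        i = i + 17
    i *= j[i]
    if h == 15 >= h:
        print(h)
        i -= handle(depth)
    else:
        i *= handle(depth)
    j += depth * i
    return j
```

Transformed code:
def mix(i, h, depth, j):
    log(j)
    if depth >= 4 >= h:
        return 1
    for rows in depth:
        h = depth
        if depth < 15 == h:
            break
    if 37 < depth == 12:
        depth = j
        j = i[j]
    else:
        i = i + 17
    i = i * j[i]
    if h == 15 >= h:
        print(h)
        i = i - handle(depth)
    else:
        i = i * handle(depth)
    j = j + depth * i
    return j

17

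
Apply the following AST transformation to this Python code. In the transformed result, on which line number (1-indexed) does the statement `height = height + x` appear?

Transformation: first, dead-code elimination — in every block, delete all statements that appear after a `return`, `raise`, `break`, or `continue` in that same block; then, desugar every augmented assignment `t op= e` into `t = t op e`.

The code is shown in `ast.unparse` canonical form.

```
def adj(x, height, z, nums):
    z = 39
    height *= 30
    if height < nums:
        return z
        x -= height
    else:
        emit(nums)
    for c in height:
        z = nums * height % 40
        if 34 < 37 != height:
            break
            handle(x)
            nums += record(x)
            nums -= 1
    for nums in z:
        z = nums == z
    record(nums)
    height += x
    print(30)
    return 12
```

15

Transformed code:
def adj(x, height, z, nums):
    z = 39
    height = height * 30
    if height < nums:
        return z
    else:
        emit(nums)
    for c in height:
        z = nums * height % 40
        if 34 < 37 != height:
            break
    for nums in z:
        z = nums == z
    record(nums)
    height = height + x
    print(30)
    return 12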